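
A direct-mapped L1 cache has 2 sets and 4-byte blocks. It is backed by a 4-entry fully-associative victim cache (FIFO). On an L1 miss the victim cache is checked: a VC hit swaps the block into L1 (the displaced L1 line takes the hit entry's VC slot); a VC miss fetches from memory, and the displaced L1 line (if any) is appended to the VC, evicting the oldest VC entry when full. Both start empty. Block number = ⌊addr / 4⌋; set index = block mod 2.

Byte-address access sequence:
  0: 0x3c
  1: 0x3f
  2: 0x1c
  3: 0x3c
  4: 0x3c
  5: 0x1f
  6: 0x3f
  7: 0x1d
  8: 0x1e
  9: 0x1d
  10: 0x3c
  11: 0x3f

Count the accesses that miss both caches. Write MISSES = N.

0: 0x3c (blk 15, set 1) → MISS  vc=[]
1: 0x3f (blk 15, set 1) → L1-HIT  vc=[]
2: 0x1c (blk 7, set 1) → MISS  vc=[15]
3: 0x3c (blk 15, set 1) → VC-HIT  vc=[7]
4: 0x3c (blk 15, set 1) → L1-HIT  vc=[7]
5: 0x1f (blk 7, set 1) → VC-HIT  vc=[15]
6: 0x3f (blk 15, set 1) → VC-HIT  vc=[7]
7: 0x1d (blk 7, set 1) → VC-HIT  vc=[15]
8: 0x1e (blk 7, set 1) → L1-HIT  vc=[15]
9: 0x1d (blk 7, set 1) → L1-HIT  vc=[15]
10: 0x3c (blk 15, set 1) → VC-HIT  vc=[7]
11: 0x3f (blk 15, set 1) → L1-HIT  vc=[7]

MISSES = 2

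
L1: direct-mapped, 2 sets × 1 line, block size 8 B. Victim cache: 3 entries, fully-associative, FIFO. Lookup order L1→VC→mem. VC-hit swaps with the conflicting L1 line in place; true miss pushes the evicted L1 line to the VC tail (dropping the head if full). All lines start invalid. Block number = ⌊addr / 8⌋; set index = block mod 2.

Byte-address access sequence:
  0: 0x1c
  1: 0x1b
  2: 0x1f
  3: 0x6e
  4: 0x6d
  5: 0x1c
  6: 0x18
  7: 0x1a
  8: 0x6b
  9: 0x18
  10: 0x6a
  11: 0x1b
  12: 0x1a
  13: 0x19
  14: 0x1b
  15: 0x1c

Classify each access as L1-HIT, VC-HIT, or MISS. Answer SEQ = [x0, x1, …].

#0 0x1c→b3/s1 MISS; vc=[]
#1 0x1b→b3/s1 L1-HIT; vc=[]
#2 0x1f→b3/s1 L1-HIT; vc=[]
#3 0x6e→b13/s1 MISS; vc=[3]
#4 0x6d→b13/s1 L1-HIT; vc=[3]
#5 0x1c→b3/s1 VC-HIT; vc=[13]
#6 0x18→b3/s1 L1-HIT; vc=[13]
#7 0x1a→b3/s1 L1-HIT; vc=[13]
#8 0x6b→b13/s1 VC-HIT; vc=[3]
#9 0x18→b3/s1 VC-HIT; vc=[13]
#10 0x6a→b13/s1 VC-HIT; vc=[3]
#11 0x1b→b3/s1 VC-HIT; vc=[13]
#12 0x1a→b3/s1 L1-HIT; vc=[13]
#13 0x19→b3/s1 L1-HIT; vc=[13]
#14 0x1b→b3/s1 L1-HIT; vc=[13]
#15 0x1c→b3/s1 L1-HIT; vc=[13]

SEQ = [MISS, L1-HIT, L1-HIT, MISS, L1-HIT, VC-HIT, L1-HIT, L1-HIT, VC-HIT, VC-HIT, VC-HIT, VC-HIT, L1-HIT, L1-HIT, L1-HIT, L1-HIT]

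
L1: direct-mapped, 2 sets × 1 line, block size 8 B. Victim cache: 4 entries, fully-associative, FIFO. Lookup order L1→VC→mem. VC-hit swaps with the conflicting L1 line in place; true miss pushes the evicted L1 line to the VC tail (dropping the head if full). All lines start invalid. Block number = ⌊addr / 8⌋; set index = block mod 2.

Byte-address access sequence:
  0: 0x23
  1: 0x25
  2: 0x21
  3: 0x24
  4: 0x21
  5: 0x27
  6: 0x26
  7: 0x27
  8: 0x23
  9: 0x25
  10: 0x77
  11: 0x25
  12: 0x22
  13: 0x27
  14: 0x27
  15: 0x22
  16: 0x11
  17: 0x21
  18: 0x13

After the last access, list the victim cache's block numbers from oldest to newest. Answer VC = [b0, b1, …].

VC = [14, 4]

0: 0x23 (blk 4, set 0) → MISS  vc=[]
1: 0x25 (blk 4, set 0) → L1-HIT  vc=[]
2: 0x21 (blk 4, set 0) → L1-HIT  vc=[]
3: 0x24 (blk 4, set 0) → L1-HIT  vc=[]
4: 0x21 (blk 4, set 0) → L1-HIT  vc=[]
5: 0x27 (blk 4, set 0) → L1-HIT  vc=[]
6: 0x26 (blk 4, set 0) → L1-HIT  vc=[]
7: 0x27 (blk 4, set 0) → L1-HIT  vc=[]
8: 0x23 (blk 4, set 0) → L1-HIT  vc=[]
9: 0x25 (blk 4, set 0) → L1-HIT  vc=[]
10: 0x77 (blk 14, set 0) → MISS  vc=[4]
11: 0x25 (blk 4, set 0) → VC-HIT  vc=[14]
12: 0x22 (blk 4, set 0) → L1-HIT  vc=[14]
13: 0x27 (blk 4, set 0) → L1-HIT  vc=[14]
14: 0x27 (blk 4, set 0) → L1-HIT  vc=[14]
15: 0x22 (blk 4, set 0) → L1-HIT  vc=[14]
16: 0x11 (blk 2, set 0) → MISS  vc=[14, 4]
17: 0x21 (blk 4, set 0) → VC-HIT  vc=[14, 2]
18: 0x13 (blk 2, set 0) → VC-HIT  vc=[14, 4]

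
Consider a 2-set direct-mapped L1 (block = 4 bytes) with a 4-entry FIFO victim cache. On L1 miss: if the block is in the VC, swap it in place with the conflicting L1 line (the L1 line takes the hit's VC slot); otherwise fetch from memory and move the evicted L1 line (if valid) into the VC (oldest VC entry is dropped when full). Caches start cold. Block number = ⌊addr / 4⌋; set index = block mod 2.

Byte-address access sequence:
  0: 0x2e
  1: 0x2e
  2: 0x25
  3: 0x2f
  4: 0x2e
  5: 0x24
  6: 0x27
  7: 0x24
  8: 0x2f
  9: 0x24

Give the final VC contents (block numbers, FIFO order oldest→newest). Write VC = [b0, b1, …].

#0 0x2e→b11/s1 MISS; vc=[]
#1 0x2e→b11/s1 L1-HIT; vc=[]
#2 0x25→b9/s1 MISS; vc=[11]
#3 0x2f→b11/s1 VC-HIT; vc=[9]
#4 0x2e→b11/s1 L1-HIT; vc=[9]
#5 0x24→b9/s1 VC-HIT; vc=[11]
#6 0x27→b9/s1 L1-HIT; vc=[11]
#7 0x24→b9/s1 L1-HIT; vc=[11]
#8 0x2f→b11/s1 VC-HIT; vc=[9]
#9 0x24→b9/s1 VC-HIT; vc=[11]

VC = [11]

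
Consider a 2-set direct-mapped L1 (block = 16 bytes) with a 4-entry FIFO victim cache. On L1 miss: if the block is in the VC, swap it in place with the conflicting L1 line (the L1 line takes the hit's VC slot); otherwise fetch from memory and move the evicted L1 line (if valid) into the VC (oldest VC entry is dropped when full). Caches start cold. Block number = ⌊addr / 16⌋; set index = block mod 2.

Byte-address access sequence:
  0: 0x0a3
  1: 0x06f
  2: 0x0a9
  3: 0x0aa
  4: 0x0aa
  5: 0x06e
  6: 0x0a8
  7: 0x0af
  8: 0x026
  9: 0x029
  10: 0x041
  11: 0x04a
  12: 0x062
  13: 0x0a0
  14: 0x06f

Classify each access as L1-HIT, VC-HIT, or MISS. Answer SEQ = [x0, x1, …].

SEQ = [MISS, MISS, VC-HIT, L1-HIT, L1-HIT, VC-HIT, VC-HIT, L1-HIT, MISS, L1-HIT, MISS, L1-HIT, VC-HIT, VC-HIT, VC-HIT]

#0 0xa3→b10/s0 MISS; vc=[]
#1 0x6f→b6/s0 MISS; vc=[10]
#2 0xa9→b10/s0 VC-HIT; vc=[6]
#3 0xaa→b10/s0 L1-HIT; vc=[6]
#4 0xaa→b10/s0 L1-HIT; vc=[6]
#5 0x6e→b6/s0 VC-HIT; vc=[10]
#6 0xa8→b10/s0 VC-HIT; vc=[6]
#7 0xaf→b10/s0 L1-HIT; vc=[6]
#8 0x26→b2/s0 MISS; vc=[6,10]
#9 0x29→b2/s0 L1-HIT; vc=[6,10]
#10 0x41→b4/s0 MISS; vc=[6,10,2]
#11 0x4a→b4/s0 L1-HIT; vc=[6,10,2]
#12 0x62→b6/s0 VC-HIT; vc=[4,10,2]
#13 0xa0→b10/s0 VC-HIT; vc=[4,6,2]
#14 0x6f→b6/s0 VC-HIT; vc=[4,10,2]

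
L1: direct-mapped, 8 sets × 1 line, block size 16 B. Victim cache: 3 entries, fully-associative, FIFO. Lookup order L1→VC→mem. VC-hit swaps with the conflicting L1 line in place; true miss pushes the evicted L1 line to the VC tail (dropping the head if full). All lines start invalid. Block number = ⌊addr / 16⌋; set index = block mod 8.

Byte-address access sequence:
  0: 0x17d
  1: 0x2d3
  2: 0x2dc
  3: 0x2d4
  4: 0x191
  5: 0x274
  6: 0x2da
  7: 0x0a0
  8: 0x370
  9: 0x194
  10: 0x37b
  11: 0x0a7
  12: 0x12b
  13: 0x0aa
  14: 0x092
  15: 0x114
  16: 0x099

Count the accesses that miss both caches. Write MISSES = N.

MISSES = 9

#0 0x17d→b23/s7 MISS; vc=[]
#1 0x2d3→b45/s5 MISS; vc=[]
#2 0x2dc→b45/s5 L1-HIT; vc=[]
#3 0x2d4→b45/s5 L1-HIT; vc=[]
#4 0x191→b25/s1 MISS; vc=[]
#5 0x274→b39/s7 MISS; vc=[23]
#6 0x2da→b45/s5 L1-HIT; vc=[23]
#7 0xa0→b10/s2 MISS; vc=[23]
#8 0x370→b55/s7 MISS; vc=[23,39]
#9 0x194→b25/s1 L1-HIT; vc=[23,39]
#10 0x37b→b55/s7 L1-HIT; vc=[23,39]
#11 0xa7→b10/s2 L1-HIT; vc=[23,39]
#12 0x12b→b18/s2 MISS; vc=[23,39,10]
#13 0xaa→b10/s2 VC-HIT; vc=[23,39,18]
#14 0x92→b9/s1 MISS; vc=[39,18,25]
#15 0x114→b17/s1 MISS; vc=[18,25,9]
#16 0x99→b9/s1 VC-HIT; vc=[18,25,17]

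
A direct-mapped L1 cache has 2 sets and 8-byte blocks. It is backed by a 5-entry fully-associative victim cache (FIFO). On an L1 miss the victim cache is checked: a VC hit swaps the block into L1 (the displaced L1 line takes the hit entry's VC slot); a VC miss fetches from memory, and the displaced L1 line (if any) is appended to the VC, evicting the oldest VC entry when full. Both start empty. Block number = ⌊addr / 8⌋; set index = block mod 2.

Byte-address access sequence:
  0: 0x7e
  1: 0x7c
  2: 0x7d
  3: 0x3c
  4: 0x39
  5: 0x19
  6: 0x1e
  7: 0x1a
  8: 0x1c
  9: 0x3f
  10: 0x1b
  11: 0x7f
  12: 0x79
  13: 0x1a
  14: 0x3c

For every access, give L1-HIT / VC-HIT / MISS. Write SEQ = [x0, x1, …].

SEQ = [MISS, L1-HIT, L1-HIT, MISS, L1-HIT, MISS, L1-HIT, L1-HIT, L1-HIT, VC-HIT, VC-HIT, VC-HIT, L1-HIT, VC-HIT, VC-HIT]

0: 0x7e (blk 15, set 1) → MISS  vc=[]
1: 0x7c (blk 15, set 1) → L1-HIT  vc=[]
2: 0x7d (blk 15, set 1) → L1-HIT  vc=[]
3: 0x3c (blk 7, set 1) → MISS  vc=[15]
4: 0x39 (blk 7, set 1) → L1-HIT  vc=[15]
5: 0x19 (blk 3, set 1) → MISS  vc=[15, 7]
6: 0x1e (blk 3, set 1) → L1-HIT  vc=[15, 7]
7: 0x1a (blk 3, set 1) → L1-HIT  vc=[15, 7]
8: 0x1c (blk 3, set 1) → L1-HIT  vc=[15, 7]
9: 0x3f (blk 7, set 1) → VC-HIT  vc=[15, 3]
10: 0x1b (blk 3, set 1) → VC-HIT  vc=[15, 7]
11: 0x7f (blk 15, set 1) → VC-HIT  vc=[3, 7]
12: 0x79 (blk 15, set 1) → L1-HIT  vc=[3, 7]
13: 0x1a (blk 3, set 1) → VC-HIT  vc=[15, 7]
14: 0x3c (blk 7, set 1) → VC-HIT  vc=[15, 3]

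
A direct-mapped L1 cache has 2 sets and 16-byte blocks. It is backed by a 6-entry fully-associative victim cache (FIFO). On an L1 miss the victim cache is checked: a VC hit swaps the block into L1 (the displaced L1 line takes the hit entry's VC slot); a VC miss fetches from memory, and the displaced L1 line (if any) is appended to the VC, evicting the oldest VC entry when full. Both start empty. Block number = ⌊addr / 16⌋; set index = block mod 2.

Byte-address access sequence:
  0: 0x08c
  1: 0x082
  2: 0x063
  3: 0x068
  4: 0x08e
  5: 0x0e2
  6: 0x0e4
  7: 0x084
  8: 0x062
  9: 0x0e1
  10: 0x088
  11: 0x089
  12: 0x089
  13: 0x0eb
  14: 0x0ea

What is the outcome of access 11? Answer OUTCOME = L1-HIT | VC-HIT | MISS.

OUTCOME = L1-HIT

#0 0x8c→b8/s0 MISS; vc=[]
#1 0x82→b8/s0 L1-HIT; vc=[]
#2 0x63→b6/s0 MISS; vc=[8]
#3 0x68→b6/s0 L1-HIT; vc=[8]
#4 0x8e→b8/s0 VC-HIT; vc=[6]
#5 0xe2→b14/s0 MISS; vc=[6,8]
#6 0xe4→b14/s0 L1-HIT; vc=[6,8]
#7 0x84→b8/s0 VC-HIT; vc=[6,14]
#8 0x62→b6/s0 VC-HIT; vc=[8,14]
#9 0xe1→b14/s0 VC-HIT; vc=[8,6]
#10 0x88→b8/s0 VC-HIT; vc=[14,6]
#11 0x89→b8/s0 L1-HIT; vc=[14,6]
#12 0x89→b8/s0 L1-HIT; vc=[14,6]
#13 0xeb→b14/s0 VC-HIT; vc=[8,6]
#14 0xea→b14/s0 L1-HIT; vc=[8,6]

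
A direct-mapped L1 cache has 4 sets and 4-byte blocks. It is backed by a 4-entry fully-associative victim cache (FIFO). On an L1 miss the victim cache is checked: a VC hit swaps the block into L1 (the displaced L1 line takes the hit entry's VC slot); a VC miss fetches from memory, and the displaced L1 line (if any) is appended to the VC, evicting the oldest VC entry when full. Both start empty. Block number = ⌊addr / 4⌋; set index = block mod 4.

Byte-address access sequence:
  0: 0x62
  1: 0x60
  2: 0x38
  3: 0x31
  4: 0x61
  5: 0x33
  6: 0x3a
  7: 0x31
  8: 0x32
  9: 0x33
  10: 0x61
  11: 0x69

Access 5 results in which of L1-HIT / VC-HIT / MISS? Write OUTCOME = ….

OUTCOME = VC-HIT

0: 0x62 (blk 24, set 0) → MISS  vc=[]
1: 0x60 (blk 24, set 0) → L1-HIT  vc=[]
2: 0x38 (blk 14, set 2) → MISS  vc=[]
3: 0x31 (blk 12, set 0) → MISS  vc=[24]
4: 0x61 (blk 24, set 0) → VC-HIT  vc=[12]
5: 0x33 (blk 12, set 0) → VC-HIT  vc=[24]
6: 0x3a (blk 14, set 2) → L1-HIT  vc=[24]
7: 0x31 (blk 12, set 0) → L1-HIT  vc=[24]
8: 0x32 (blk 12, set 0) → L1-HIT  vc=[24]
9: 0x33 (blk 12, set 0) → L1-HIT  vc=[24]
10: 0x61 (blk 24, set 0) → VC-HIT  vc=[12]
11: 0x69 (blk 26, set 2) → MISS  vc=[12, 14]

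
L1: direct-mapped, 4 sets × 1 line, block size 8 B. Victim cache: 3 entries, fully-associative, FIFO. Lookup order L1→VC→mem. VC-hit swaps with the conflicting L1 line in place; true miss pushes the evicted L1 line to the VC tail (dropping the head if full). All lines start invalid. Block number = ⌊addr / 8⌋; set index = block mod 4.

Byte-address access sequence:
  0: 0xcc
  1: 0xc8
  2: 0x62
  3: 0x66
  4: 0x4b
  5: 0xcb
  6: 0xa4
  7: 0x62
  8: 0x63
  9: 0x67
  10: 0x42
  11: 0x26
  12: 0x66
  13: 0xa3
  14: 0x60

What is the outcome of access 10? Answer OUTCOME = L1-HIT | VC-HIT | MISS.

OUTCOME = MISS

0: 0xcc (blk 25, set 1) → MISS  vc=[]
1: 0xc8 (blk 25, set 1) → L1-HIT  vc=[]
2: 0x62 (blk 12, set 0) → MISS  vc=[]
3: 0x66 (blk 12, set 0) → L1-HIT  vc=[]
4: 0x4b (blk 9, set 1) → MISS  vc=[25]
5: 0xcb (blk 25, set 1) → VC-HIT  vc=[9]
6: 0xa4 (blk 20, set 0) → MISS  vc=[9, 12]
7: 0x62 (blk 12, set 0) → VC-HIT  vc=[9, 20]
8: 0x63 (blk 12, set 0) → L1-HIT  vc=[9, 20]
9: 0x67 (blk 12, set 0) → L1-HIT  vc=[9, 20]
10: 0x42 (blk 8, set 0) → MISS  vc=[9, 20, 12]
11: 0x26 (blk 4, set 0) → MISS  vc=[20, 12, 8]
12: 0x66 (blk 12, set 0) → VC-HIT  vc=[20, 4, 8]
13: 0xa3 (blk 20, set 0) → VC-HIT  vc=[12, 4, 8]
14: 0x60 (blk 12, set 0) → VC-HIT  vc=[20, 4, 8]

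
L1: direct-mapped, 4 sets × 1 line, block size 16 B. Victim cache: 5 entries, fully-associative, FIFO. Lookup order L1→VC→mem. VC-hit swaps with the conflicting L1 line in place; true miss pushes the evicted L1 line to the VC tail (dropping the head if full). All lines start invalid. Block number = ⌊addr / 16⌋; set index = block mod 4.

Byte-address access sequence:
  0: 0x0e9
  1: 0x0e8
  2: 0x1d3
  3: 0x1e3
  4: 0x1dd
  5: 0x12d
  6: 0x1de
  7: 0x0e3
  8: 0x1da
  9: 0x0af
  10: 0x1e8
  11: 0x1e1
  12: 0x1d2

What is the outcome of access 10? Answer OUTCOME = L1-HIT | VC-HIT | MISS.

OUTCOME = VC-HIT

0: 0xe9 (blk 14, set 2) → MISS  vc=[]
1: 0xe8 (blk 14, set 2) → L1-HIT  vc=[]
2: 0x1d3 (blk 29, set 1) → MISS  vc=[]
3: 0x1e3 (blk 30, set 2) → MISS  vc=[14]
4: 0x1dd (blk 29, set 1) → L1-HIT  vc=[14]
5: 0x12d (blk 18, set 2) → MISS  vc=[14, 30]
6: 0x1de (blk 29, set 1) → L1-HIT  vc=[14, 30]
7: 0xe3 (blk 14, set 2) → VC-HIT  vc=[18, 30]
8: 0x1da (blk 29, set 1) → L1-HIT  vc=[18, 30]
9: 0xaf (blk 10, set 2) → MISS  vc=[18, 30, 14]
10: 0x1e8 (blk 30, set 2) → VC-HIT  vc=[18, 10, 14]
11: 0x1e1 (blk 30, set 2) → L1-HIT  vc=[18, 10, 14]
12: 0x1d2 (blk 29, set 1) → L1-HIT  vc=[18, 10, 14]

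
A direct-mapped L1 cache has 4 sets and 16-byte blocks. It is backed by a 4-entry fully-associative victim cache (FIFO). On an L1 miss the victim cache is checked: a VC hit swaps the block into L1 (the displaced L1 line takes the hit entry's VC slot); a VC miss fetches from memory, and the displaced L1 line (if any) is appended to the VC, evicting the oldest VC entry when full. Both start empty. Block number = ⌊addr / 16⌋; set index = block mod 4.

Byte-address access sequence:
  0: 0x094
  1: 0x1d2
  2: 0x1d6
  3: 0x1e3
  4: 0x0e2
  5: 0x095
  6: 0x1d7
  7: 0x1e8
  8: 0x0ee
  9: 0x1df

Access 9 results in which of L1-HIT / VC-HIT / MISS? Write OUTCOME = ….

OUTCOME = L1-HIT

0: 0x94 (blk 9, set 1) → MISS  vc=[]
1: 0x1d2 (blk 29, set 1) → MISS  vc=[9]
2: 0x1d6 (blk 29, set 1) → L1-HIT  vc=[9]
3: 0x1e3 (blk 30, set 2) → MISS  vc=[9]
4: 0xe2 (blk 14, set 2) → MISS  vc=[9, 30]
5: 0x95 (blk 9, set 1) → VC-HIT  vc=[29, 30]
6: 0x1d7 (blk 29, set 1) → VC-HIT  vc=[9, 30]
7: 0x1e8 (blk 30, set 2) → VC-HIT  vc=[9, 14]
8: 0xee (blk 14, set 2) → VC-HIT  vc=[9, 30]
9: 0x1df (blk 29, set 1) → L1-HIT  vc=[9, 30]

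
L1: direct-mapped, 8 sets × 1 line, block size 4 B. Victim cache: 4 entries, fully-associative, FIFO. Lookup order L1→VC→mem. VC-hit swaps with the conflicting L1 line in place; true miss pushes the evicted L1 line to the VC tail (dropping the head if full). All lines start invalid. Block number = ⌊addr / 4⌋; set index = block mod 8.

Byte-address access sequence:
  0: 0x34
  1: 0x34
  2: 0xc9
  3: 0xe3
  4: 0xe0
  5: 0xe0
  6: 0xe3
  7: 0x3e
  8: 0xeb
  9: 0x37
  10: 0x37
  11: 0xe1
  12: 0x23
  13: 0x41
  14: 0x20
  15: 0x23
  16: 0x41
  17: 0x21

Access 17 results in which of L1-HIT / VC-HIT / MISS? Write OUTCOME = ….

OUTCOME = VC-HIT

0: 0x34 (blk 13, set 5) → MISS  vc=[]
1: 0x34 (blk 13, set 5) → L1-HIT  vc=[]
2: 0xc9 (blk 50, set 2) → MISS  vc=[]
3: 0xe3 (blk 56, set 0) → MISS  vc=[]
4: 0xe0 (blk 56, set 0) → L1-HIT  vc=[]
5: 0xe0 (blk 56, set 0) → L1-HIT  vc=[]
6: 0xe3 (blk 56, set 0) → L1-HIT  vc=[]
7: 0x3e (blk 15, set 7) → MISS  vc=[]
8: 0xeb (blk 58, set 2) → MISS  vc=[50]
9: 0x37 (blk 13, set 5) → L1-HIT  vc=[50]
10: 0x37 (blk 13, set 5) → L1-HIT  vc=[50]
11: 0xe1 (blk 56, set 0) → L1-HIT  vc=[50]
12: 0x23 (blk 8, set 0) → MISS  vc=[50, 56]
13: 0x41 (blk 16, set 0) → MISS  vc=[50, 56, 8]
14: 0x20 (blk 8, set 0) → VC-HIT  vc=[50, 56, 16]
15: 0x23 (blk 8, set 0) → L1-HIT  vc=[50, 56, 16]
16: 0x41 (blk 16, set 0) → VC-HIT  vc=[50, 56, 8]
17: 0x21 (blk 8, set 0) → VC-HIT  vc=[50, 56, 16]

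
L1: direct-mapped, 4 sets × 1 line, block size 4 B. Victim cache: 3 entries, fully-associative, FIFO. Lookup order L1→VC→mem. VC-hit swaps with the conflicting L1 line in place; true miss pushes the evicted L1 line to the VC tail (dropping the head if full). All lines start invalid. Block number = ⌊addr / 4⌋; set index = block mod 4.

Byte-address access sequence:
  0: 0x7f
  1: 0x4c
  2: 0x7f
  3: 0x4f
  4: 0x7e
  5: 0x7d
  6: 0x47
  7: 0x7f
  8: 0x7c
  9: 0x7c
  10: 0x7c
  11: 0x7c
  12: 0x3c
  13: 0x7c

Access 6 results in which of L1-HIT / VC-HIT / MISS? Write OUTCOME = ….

  [0] addr=0x7f blk=31 s=3: MISS | VC []
  [1] addr=0x4c blk=19 s=3: MISS | VC [31]
  [2] addr=0x7f blk=31 s=3: VC-HIT | VC [19]
  [3] addr=0x4f blk=19 s=3: VC-HIT | VC [31]
  [4] addr=0x7e blk=31 s=3: VC-HIT | VC [19]
  [5] addr=0x7d blk=31 s=3: L1-HIT | VC [19]
  [6] addr=0x47 blk=17 s=1: MISS | VC [19]
  [7] addr=0x7f blk=31 s=3: L1-HIT | VC [19]
  [8] addr=0x7c blk=31 s=3: L1-HIT | VC [19]
  [9] addr=0x7c blk=31 s=3: L1-HIT | VC [19]
  [10] addr=0x7c blk=31 s=3: L1-HIT | VC [19]
  [11] addr=0x7c blk=31 s=3: L1-HIT | VC [19]
  [12] addr=0x3c blk=15 s=3: MISS | VC [19, 31]
  [13] addr=0x7c blk=31 s=3: VC-HIT | VC [19, 15]

OUTCOME = MISS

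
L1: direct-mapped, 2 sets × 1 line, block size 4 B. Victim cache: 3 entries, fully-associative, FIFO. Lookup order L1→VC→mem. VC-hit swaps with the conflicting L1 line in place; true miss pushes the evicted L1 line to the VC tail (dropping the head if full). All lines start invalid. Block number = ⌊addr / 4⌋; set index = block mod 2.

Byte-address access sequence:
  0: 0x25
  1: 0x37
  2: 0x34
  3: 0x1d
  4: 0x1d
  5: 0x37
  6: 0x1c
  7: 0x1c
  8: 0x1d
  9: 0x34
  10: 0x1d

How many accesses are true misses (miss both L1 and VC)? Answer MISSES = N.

MISSES = 3

  [0] addr=0x25 blk=9 s=1: MISS | VC []
  [1] addr=0x37 blk=13 s=1: MISS | VC [9]
  [2] addr=0x34 blk=13 s=1: L1-HIT | VC [9]
  [3] addr=0x1d blk=7 s=1: MISS | VC [9, 13]
  [4] addr=0x1d blk=7 s=1: L1-HIT | VC [9, 13]
  [5] addr=0x37 blk=13 s=1: VC-HIT | VC [9, 7]
  [6] addr=0x1c blk=7 s=1: VC-HIT | VC [9, 13]
  [7] addr=0x1c blk=7 s=1: L1-HIT | VC [9, 13]
  [8] addr=0x1d blk=7 s=1: L1-HIT | VC [9, 13]
  [9] addr=0x34 blk=13 s=1: VC-HIT | VC [9, 7]
  [10] addr=0x1d blk=7 s=1: VC-HIT | VC [9, 13]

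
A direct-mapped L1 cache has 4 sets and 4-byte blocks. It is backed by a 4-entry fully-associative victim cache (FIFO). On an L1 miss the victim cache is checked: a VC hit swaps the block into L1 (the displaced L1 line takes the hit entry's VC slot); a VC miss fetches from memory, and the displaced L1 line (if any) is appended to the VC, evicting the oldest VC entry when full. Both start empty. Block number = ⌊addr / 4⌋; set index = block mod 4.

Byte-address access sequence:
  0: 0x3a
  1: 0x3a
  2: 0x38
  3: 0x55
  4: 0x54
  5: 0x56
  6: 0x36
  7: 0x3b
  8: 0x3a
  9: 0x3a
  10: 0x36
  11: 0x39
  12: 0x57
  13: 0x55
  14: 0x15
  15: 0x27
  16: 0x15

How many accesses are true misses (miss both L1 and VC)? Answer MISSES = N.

#0 0x3a→b14/s2 MISS; vc=[]
#1 0x3a→b14/s2 L1-HIT; vc=[]
#2 0x38→b14/s2 L1-HIT; vc=[]
#3 0x55→b21/s1 MISS; vc=[]
#4 0x54→b21/s1 L1-HIT; vc=[]
#5 0x56→b21/s1 L1-HIT; vc=[]
#6 0x36→b13/s1 MISS; vc=[21]
#7 0x3b→b14/s2 L1-HIT; vc=[21]
#8 0x3a→b14/s2 L1-HIT; vc=[21]
#9 0x3a→b14/s2 L1-HIT; vc=[21]
#10 0x36→b13/s1 L1-HIT; vc=[21]
#11 0x39→b14/s2 L1-HIT; vc=[21]
#12 0x57→b21/s1 VC-HIT; vc=[13]
#13 0x55→b21/s1 L1-HIT; vc=[13]
#14 0x15→b5/s1 MISS; vc=[13,21]
#15 0x27→b9/s1 MISS; vc=[13,21,5]
#16 0x15→b5/s1 VC-HIT; vc=[13,21,9]

MISSES = 5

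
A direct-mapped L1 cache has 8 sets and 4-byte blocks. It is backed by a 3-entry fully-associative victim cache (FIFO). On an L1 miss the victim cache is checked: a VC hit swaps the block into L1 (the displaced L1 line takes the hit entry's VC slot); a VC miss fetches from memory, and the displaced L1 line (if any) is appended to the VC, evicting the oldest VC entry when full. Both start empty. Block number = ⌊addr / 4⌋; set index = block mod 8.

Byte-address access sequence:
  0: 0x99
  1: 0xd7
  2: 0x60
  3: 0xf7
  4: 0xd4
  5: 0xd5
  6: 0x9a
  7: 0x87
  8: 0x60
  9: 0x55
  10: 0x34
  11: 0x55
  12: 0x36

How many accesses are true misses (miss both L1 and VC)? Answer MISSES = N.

MISSES = 7

0: 0x99 (blk 38, set 6) → MISS  vc=[]
1: 0xd7 (blk 53, set 5) → MISS  vc=[]
2: 0x60 (blk 24, set 0) → MISS  vc=[]
3: 0xf7 (blk 61, set 5) → MISS  vc=[53]
4: 0xd4 (blk 53, set 5) → VC-HIT  vc=[61]
5: 0xd5 (blk 53, set 5) → L1-HIT  vc=[61]
6: 0x9a (blk 38, set 6) → L1-HIT  vc=[61]
7: 0x87 (blk 33, set 1) → MISS  vc=[61]
8: 0x60 (blk 24, set 0) → L1-HIT  vc=[61]
9: 0x55 (blk 21, set 5) → MISS  vc=[61, 53]
10: 0x34 (blk 13, set 5) → MISS  vc=[61, 53, 21]
11: 0x55 (blk 21, set 5) → VC-HIT  vc=[61, 53, 13]
12: 0x36 (blk 13, set 5) → VC-HIT  vc=[61, 53, 21]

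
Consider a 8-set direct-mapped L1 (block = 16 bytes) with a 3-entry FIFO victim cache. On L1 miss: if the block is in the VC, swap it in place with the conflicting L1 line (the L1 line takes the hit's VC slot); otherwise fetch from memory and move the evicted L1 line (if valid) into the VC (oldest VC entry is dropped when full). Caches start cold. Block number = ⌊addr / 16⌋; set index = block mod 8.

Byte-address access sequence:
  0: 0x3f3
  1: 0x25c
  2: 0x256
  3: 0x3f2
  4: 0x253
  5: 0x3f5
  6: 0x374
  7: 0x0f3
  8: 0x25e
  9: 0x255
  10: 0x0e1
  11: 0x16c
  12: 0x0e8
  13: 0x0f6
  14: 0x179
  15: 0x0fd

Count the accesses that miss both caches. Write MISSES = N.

#0 0x3f3→b63/s7 MISS; vc=[]
#1 0x25c→b37/s5 MISS; vc=[]
#2 0x256→b37/s5 L1-HIT; vc=[]
#3 0x3f2→b63/s7 L1-HIT; vc=[]
#4 0x253→b37/s5 L1-HIT; vc=[]
#5 0x3f5→b63/s7 L1-HIT; vc=[]
#6 0x374→b55/s7 MISS; vc=[63]
#7 0xf3→b15/s7 MISS; vc=[63,55]
#8 0x25e→b37/s5 L1-HIT; vc=[63,55]
#9 0x255→b37/s5 L1-HIT; vc=[63,55]
#10 0xe1→b14/s6 MISS; vc=[63,55]
#11 0x16c→b22/s6 MISS; vc=[63,55,14]
#12 0xe8→b14/s6 VC-HIT; vc=[63,55,22]
#13 0xf6→b15/s7 L1-HIT; vc=[63,55,22]
#14 0x179→b23/s7 MISS; vc=[55,22,15]
#15 0xfd→b15/s7 VC-HIT; vc=[55,22,23]

MISSES = 7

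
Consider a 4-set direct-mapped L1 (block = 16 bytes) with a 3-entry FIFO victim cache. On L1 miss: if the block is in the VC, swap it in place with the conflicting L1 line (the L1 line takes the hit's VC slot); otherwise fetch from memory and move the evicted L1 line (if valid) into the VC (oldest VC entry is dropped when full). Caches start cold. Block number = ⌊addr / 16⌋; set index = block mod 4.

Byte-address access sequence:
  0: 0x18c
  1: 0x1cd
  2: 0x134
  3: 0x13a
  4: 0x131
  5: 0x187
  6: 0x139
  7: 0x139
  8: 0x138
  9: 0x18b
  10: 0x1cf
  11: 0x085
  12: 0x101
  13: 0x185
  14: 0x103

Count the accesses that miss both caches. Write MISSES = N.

MISSES = 5

0: 0x18c (blk 24, set 0) → MISS  vc=[]
1: 0x1cd (blk 28, set 0) → MISS  vc=[24]
2: 0x134 (blk 19, set 3) → MISS  vc=[24]
3: 0x13a (blk 19, set 3) → L1-HIT  vc=[24]
4: 0x131 (blk 19, set 3) → L1-HIT  vc=[24]
5: 0x187 (blk 24, set 0) → VC-HIT  vc=[28]
6: 0x139 (blk 19, set 3) → L1-HIT  vc=[28]
7: 0x139 (blk 19, set 3) → L1-HIT  vc=[28]
8: 0x138 (blk 19, set 3) → L1-HIT  vc=[28]
9: 0x18b (blk 24, set 0) → L1-HIT  vc=[28]
10: 0x1cf (blk 28, set 0) → VC-HIT  vc=[24]
11: 0x85 (blk 8, set 0) → MISS  vc=[24, 28]
12: 0x101 (blk 16, set 0) → MISS  vc=[24, 28, 8]
13: 0x185 (blk 24, set 0) → VC-HIT  vc=[16, 28, 8]
14: 0x103 (blk 16, set 0) → VC-HIT  vc=[24, 28, 8]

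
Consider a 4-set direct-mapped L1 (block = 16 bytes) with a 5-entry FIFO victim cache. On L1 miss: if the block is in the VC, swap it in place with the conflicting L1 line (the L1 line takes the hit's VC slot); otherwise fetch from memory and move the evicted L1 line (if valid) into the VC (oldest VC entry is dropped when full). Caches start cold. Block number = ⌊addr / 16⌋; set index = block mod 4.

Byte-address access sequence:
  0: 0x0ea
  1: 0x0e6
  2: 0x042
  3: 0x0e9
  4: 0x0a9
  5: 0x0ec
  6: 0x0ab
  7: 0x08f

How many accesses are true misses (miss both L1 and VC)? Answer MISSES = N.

0: 0xea (blk 14, set 2) → MISS  vc=[]
1: 0xe6 (blk 14, set 2) → L1-HIT  vc=[]
2: 0x42 (blk 4, set 0) → MISS  vc=[]
3: 0xe9 (blk 14, set 2) → L1-HIT  vc=[]
4: 0xa9 (blk 10, set 2) → MISS  vc=[14]
5: 0xec (blk 14, set 2) → VC-HIT  vc=[10]
6: 0xab (blk 10, set 2) → VC-HIT  vc=[14]
7: 0x8f (blk 8, set 0) → MISS  vc=[14, 4]

MISSES = 4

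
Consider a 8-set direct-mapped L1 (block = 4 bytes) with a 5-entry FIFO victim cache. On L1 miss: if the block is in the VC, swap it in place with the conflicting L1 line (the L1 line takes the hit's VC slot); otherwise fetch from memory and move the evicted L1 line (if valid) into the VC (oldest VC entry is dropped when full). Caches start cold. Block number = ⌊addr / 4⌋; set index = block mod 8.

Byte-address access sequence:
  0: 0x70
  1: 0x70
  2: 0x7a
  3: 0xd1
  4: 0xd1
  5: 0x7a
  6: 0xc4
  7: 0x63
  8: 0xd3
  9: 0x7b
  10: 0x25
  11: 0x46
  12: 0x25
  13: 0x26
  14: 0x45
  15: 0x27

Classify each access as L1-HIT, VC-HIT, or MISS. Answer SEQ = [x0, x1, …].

SEQ = [MISS, L1-HIT, MISS, MISS, L1-HIT, L1-HIT, MISS, MISS, L1-HIT, L1-HIT, MISS, MISS, VC-HIT, L1-HIT, VC-HIT, VC-HIT]

  [0] addr=0x70 blk=28 s=4: MISS | VC []
  [1] addr=0x70 blk=28 s=4: L1-HIT | VC []
  [2] addr=0x7a blk=30 s=6: MISS | VC []
  [3] addr=0xd1 blk=52 s=4: MISS | VC [28]
  [4] addr=0xd1 blk=52 s=4: L1-HIT | VC [28]
  [5] addr=0x7a blk=30 s=6: L1-HIT | VC [28]
  [6] addr=0xc4 blk=49 s=1: MISS | VC [28]
  [7] addr=0x63 blk=24 s=0: MISS | VC [28]
  [8] addr=0xd3 blk=52 s=4: L1-HIT | VC [28]
  [9] addr=0x7b blk=30 s=6: L1-HIT | VC [28]
  [10] addr=0x25 blk=9 s=1: MISS | VC [28, 49]
  [11] addr=0x46 blk=17 s=1: MISS | VC [28, 49, 9]
  [12] addr=0x25 blk=9 s=1: VC-HIT | VC [28, 49, 17]
  [13] addr=0x26 blk=9 s=1: L1-HIT | VC [28, 49, 17]
  [14] addr=0x45 blk=17 s=1: VC-HIT | VC [28, 49, 9]
  [15] addr=0x27 blk=9 s=1: VC-HIT | VC [28, 49, 17]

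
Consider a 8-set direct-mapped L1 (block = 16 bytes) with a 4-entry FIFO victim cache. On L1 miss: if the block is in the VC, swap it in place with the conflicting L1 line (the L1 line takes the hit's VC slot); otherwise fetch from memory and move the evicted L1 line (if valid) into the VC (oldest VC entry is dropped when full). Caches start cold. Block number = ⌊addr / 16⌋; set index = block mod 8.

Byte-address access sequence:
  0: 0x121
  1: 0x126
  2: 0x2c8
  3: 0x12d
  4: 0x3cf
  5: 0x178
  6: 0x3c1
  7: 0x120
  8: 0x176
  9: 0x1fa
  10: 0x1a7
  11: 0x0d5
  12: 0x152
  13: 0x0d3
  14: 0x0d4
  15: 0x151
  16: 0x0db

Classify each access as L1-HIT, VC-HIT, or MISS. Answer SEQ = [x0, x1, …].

  [0] addr=0x121 blk=18 s=2: MISS | VC []
  [1] addr=0x126 blk=18 s=2: L1-HIT | VC []
  [2] addr=0x2c8 blk=44 s=4: MISS | VC []
  [3] addr=0x12d blk=18 s=2: L1-HIT | VC []
  [4] addr=0x3cf blk=60 s=4: MISS | VC [44]
  [5] addr=0x178 blk=23 s=7: MISS | VC [44]
  [6] addr=0x3c1 blk=60 s=4: L1-HIT | VC [44]
  [7] addr=0x120 blk=18 s=2: L1-HIT | VC [44]
  [8] addr=0x176 blk=23 s=7: L1-HIT | VC [44]
  [9] addr=0x1fa blk=31 s=7: MISS | VC [44, 23]
  [10] addr=0x1a7 blk=26 s=2: MISS | VC [44, 23, 18]
  [11] addr=0xd5 blk=13 s=5: MISS | VC [44, 23, 18]
  [12] addr=0x152 blk=21 s=5: MISS | VC [44, 23, 18, 13]
  [13] addr=0xd3 blk=13 s=5: VC-HIT | VC [44, 23, 18, 21]
  [14] addr=0xd4 blk=13 s=5: L1-HIT | VC [44, 23, 18, 21]
  [15] addr=0x151 blk=21 s=5: VC-HIT | VC [44, 23, 18, 13]
  [16] addr=0xdb blk=13 s=5: VC-HIT | VC [44, 23, 18, 21]

SEQ = [MISS, L1-HIT, MISS, L1-HIT, MISS, MISS, L1-HIT, L1-HIT, L1-HIT, MISS, MISS, MISS, MISS, VC-HIT, L1-HIT, VC-HIT, VC-HIT]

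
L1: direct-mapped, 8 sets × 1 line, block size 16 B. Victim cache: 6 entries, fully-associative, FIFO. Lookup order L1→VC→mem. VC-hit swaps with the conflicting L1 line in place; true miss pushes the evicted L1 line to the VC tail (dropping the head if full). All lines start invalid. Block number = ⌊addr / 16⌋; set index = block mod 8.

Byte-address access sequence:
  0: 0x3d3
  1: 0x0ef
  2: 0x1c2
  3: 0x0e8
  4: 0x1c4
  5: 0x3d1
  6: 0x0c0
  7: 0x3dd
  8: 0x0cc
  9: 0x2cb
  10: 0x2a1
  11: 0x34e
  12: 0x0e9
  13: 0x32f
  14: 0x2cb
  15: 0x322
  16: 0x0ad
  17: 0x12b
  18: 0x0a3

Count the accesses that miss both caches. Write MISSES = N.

MISSES = 10

#0 0x3d3→b61/s5 MISS; vc=[]
#1 0xef→b14/s6 MISS; vc=[]
#2 0x1c2→b28/s4 MISS; vc=[]
#3 0xe8→b14/s6 L1-HIT; vc=[]
#4 0x1c4→b28/s4 L1-HIT; vc=[]
#5 0x3d1→b61/s5 L1-HIT; vc=[]
#6 0xc0→b12/s4 MISS; vc=[28]
#7 0x3dd→b61/s5 L1-HIT; vc=[28]
#8 0xcc→b12/s4 L1-HIT; vc=[28]
#9 0x2cb→b44/s4 MISS; vc=[28,12]
#10 0x2a1→b42/s2 MISS; vc=[28,12]
#11 0x34e→b52/s4 MISS; vc=[28,12,44]
#12 0xe9→b14/s6 L1-HIT; vc=[28,12,44]
#13 0x32f→b50/s2 MISS; vc=[28,12,44,42]
#14 0x2cb→b44/s4 VC-HIT; vc=[28,12,52,42]
#15 0x322→b50/s2 L1-HIT; vc=[28,12,52,42]
#16 0xad→b10/s2 MISS; vc=[28,12,52,42,50]
#17 0x12b→b18/s2 MISS; vc=[28,12,52,42,50,10]
#18 0xa3→b10/s2 VC-HIT; vc=[28,12,52,42,50,18]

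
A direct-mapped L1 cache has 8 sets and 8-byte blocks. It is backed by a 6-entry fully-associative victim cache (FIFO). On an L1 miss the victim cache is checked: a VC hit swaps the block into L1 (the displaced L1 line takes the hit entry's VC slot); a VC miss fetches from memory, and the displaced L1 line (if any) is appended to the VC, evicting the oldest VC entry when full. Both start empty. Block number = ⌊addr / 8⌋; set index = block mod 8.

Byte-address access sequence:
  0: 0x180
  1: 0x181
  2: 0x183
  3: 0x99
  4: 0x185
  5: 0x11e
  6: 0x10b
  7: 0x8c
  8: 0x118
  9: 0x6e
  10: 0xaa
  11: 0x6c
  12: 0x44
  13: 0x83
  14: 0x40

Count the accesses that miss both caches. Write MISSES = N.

MISSES = 9

  [0] addr=0x180 blk=48 s=0: MISS | VC []
  [1] addr=0x181 blk=48 s=0: L1-HIT | VC []
  [2] addr=0x183 blk=48 s=0: L1-HIT | VC []
  [3] addr=0x99 blk=19 s=3: MISS | VC []
  [4] addr=0x185 blk=48 s=0: L1-HIT | VC []
  [5] addr=0x11e blk=35 s=3: MISS | VC [19]
  [6] addr=0x10b blk=33 s=1: MISS | VC [19]
  [7] addr=0x8c blk=17 s=1: MISS | VC [19, 33]
  [8] addr=0x118 blk=35 s=3: L1-HIT | VC [19, 33]
  [9] addr=0x6e blk=13 s=5: MISS | VC [19, 33]
  [10] addr=0xaa blk=21 s=5: MISS | VC [19, 33, 13]
  [11] addr=0x6c blk=13 s=5: VC-HIT | VC [19, 33, 21]
  [12] addr=0x44 blk=8 s=0: MISS | VC [19, 33, 21, 48]
  [13] addr=0x83 blk=16 s=0: MISS | VC [19, 33, 21, 48, 8]
  [14] addr=0x40 blk=8 s=0: VC-HIT | VC [19, 33, 21, 48, 16]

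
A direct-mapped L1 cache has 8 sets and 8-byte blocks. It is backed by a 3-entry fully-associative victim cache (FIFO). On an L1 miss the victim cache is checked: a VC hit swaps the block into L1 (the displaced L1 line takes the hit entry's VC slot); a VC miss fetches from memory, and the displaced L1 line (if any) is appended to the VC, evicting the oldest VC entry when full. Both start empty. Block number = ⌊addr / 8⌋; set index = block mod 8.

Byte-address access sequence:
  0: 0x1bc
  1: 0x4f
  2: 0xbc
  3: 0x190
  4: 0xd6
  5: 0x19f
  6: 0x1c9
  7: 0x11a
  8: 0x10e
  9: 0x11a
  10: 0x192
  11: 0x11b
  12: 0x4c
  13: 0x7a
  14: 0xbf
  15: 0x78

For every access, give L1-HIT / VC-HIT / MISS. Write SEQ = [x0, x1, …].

#0 0x1bc→b55/s7 MISS; vc=[]
#1 0x4f→b9/s1 MISS; vc=[]
#2 0xbc→b23/s7 MISS; vc=[55]
#3 0x190→b50/s2 MISS; vc=[55]
#4 0xd6→b26/s2 MISS; vc=[55,50]
#5 0x19f→b51/s3 MISS; vc=[55,50]
#6 0x1c9→b57/s1 MISS; vc=[55,50,9]
#7 0x11a→b35/s3 MISS; vc=[50,9,51]
#8 0x10e→b33/s1 MISS; vc=[9,51,57]
#9 0x11a→b35/s3 L1-HIT; vc=[9,51,57]
#10 0x192→b50/s2 MISS; vc=[51,57,26]
#11 0x11b→b35/s3 L1-HIT; vc=[51,57,26]
#12 0x4c→b9/s1 MISS; vc=[57,26,33]
#13 0x7a→b15/s7 MISS; vc=[26,33,23]
#14 0xbf→b23/s7 VC-HIT; vc=[26,33,15]
#15 0x78→b15/s7 VC-HIT; vc=[26,33,23]

SEQ = [MISS, MISS, MISS, MISS, MISS, MISS, MISS, MISS, MISS, L1-HIT, MISS, L1-HIT, MISS, MISS, VC-HIT, VC-HIT]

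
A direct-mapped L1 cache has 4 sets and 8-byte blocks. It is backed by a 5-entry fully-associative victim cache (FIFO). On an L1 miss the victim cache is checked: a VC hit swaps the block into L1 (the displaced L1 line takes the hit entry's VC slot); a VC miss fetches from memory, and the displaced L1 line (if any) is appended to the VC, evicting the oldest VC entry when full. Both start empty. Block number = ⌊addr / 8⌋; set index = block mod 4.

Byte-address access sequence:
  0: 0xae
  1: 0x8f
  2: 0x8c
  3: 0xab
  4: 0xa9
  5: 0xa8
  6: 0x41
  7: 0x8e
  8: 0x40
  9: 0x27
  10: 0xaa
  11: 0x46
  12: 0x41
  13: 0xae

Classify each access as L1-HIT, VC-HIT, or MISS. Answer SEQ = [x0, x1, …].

SEQ = [MISS, MISS, L1-HIT, VC-HIT, L1-HIT, L1-HIT, MISS, VC-HIT, L1-HIT, MISS, VC-HIT, VC-HIT, L1-HIT, L1-HIT]

  [0] addr=0xae blk=21 s=1: MISS | VC []
  [1] addr=0x8f blk=17 s=1: MISS | VC [21]
  [2] addr=0x8c blk=17 s=1: L1-HIT | VC [21]
  [3] addr=0xab blk=21 s=1: VC-HIT | VC [17]
  [4] addr=0xa9 blk=21 s=1: L1-HIT | VC [17]
  [5] addr=0xa8 blk=21 s=1: L1-HIT | VC [17]
  [6] addr=0x41 blk=8 s=0: MISS | VC [17]
  [7] addr=0x8e blk=17 s=1: VC-HIT | VC [21]
  [8] addr=0x40 blk=8 s=0: L1-HIT | VC [21]
  [9] addr=0x27 blk=4 s=0: MISS | VC [21, 8]
  [10] addr=0xaa blk=21 s=1: VC-HIT | VC [17, 8]
  [11] addr=0x46 blk=8 s=0: VC-HIT | VC [17, 4]
  [12] addr=0x41 blk=8 s=0: L1-HIT | VC [17, 4]
  [13] addr=0xae blk=21 s=1: L1-HIT | VC [17, 4]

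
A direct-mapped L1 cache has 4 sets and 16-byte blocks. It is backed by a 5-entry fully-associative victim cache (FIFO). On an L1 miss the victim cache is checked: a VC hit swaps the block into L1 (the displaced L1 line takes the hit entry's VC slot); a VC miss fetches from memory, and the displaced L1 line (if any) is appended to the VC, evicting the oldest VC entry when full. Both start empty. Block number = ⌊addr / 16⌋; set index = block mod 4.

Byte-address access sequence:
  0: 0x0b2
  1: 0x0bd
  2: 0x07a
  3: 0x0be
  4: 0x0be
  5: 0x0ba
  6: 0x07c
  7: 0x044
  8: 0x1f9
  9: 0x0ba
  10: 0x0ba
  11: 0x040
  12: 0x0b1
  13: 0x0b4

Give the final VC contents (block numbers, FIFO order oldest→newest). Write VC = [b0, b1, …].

VC = [31, 7]

0: 0xb2 (blk 11, set 3) → MISS  vc=[]
1: 0xbd (blk 11, set 3) → L1-HIT  vc=[]
2: 0x7a (blk 7, set 3) → MISS  vc=[11]
3: 0xbe (blk 11, set 3) → VC-HIT  vc=[7]
4: 0xbe (blk 11, set 3) → L1-HIT  vc=[7]
5: 0xba (blk 11, set 3) → L1-HIT  vc=[7]
6: 0x7c (blk 7, set 3) → VC-HIT  vc=[11]
7: 0x44 (blk 4, set 0) → MISS  vc=[11]
8: 0x1f9 (blk 31, set 3) → MISS  vc=[11, 7]
9: 0xba (blk 11, set 3) → VC-HIT  vc=[31, 7]
10: 0xba (blk 11, set 3) → L1-HIT  vc=[31, 7]
11: 0x40 (blk 4, set 0) → L1-HIT  vc=[31, 7]
12: 0xb1 (blk 11, set 3) → L1-HIT  vc=[31, 7]
13: 0xb4 (blk 11, set 3) → L1-HIT  vc=[31, 7]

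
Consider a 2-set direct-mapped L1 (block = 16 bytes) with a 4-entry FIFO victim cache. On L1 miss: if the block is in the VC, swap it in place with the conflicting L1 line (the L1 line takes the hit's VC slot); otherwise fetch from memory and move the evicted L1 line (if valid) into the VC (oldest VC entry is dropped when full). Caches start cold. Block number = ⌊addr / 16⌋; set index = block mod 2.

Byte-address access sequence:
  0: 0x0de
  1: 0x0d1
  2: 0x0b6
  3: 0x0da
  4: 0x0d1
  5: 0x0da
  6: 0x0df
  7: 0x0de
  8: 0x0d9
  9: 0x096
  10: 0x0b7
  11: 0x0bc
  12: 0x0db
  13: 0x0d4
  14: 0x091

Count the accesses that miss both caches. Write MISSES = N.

MISSES = 3

  [0] addr=0xde blk=13 s=1: MISS | VC []
  [1] addr=0xd1 blk=13 s=1: L1-HIT | VC []
  [2] addr=0xb6 blk=11 s=1: MISS | VC [13]
  [3] addr=0xda blk=13 s=1: VC-HIT | VC [11]
  [4] addr=0xd1 blk=13 s=1: L1-HIT | VC [11]
  [5] addr=0xda blk=13 s=1: L1-HIT | VC [11]
  [6] addr=0xdf blk=13 s=1: L1-HIT | VC [11]
  [7] addr=0xde blk=13 s=1: L1-HIT | VC [11]
  [8] addr=0xd9 blk=13 s=1: L1-HIT | VC [11]
  [9] addr=0x96 blk=9 s=1: MISS | VC [11, 13]
  [10] addr=0xb7 blk=11 s=1: VC-HIT | VC [9, 13]
  [11] addr=0xbc blk=11 s=1: L1-HIT | VC [9, 13]
  [12] addr=0xdb blk=13 s=1: VC-HIT | VC [9, 11]
  [13] addr=0xd4 blk=13 s=1: L1-HIT | VC [9, 11]
  [14] addr=0x91 blk=9 s=1: VC-HIT | VC [13, 11]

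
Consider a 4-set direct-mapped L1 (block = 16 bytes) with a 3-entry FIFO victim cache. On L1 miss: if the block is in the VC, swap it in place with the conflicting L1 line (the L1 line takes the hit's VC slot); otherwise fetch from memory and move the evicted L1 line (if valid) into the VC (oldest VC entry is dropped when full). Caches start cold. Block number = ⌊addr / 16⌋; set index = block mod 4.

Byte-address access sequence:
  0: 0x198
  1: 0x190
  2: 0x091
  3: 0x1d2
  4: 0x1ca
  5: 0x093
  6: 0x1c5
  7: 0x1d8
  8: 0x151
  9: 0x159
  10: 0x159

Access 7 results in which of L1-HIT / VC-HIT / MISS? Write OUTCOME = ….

OUTCOME = VC-HIT

  [0] addr=0x198 blk=25 s=1: MISS | VC []
  [1] addr=0x190 blk=25 s=1: L1-HIT | VC []
  [2] addr=0x91 blk=9 s=1: MISS | VC [25]
  [3] addr=0x1d2 blk=29 s=1: MISS | VC [25, 9]
  [4] addr=0x1ca blk=28 s=0: MISS | VC [25, 9]
  [5] addr=0x93 blk=9 s=1: VC-HIT | VC [25, 29]
  [6] addr=0x1c5 blk=28 s=0: L1-HIT | VC [25, 29]
  [7] addr=0x1d8 blk=29 s=1: VC-HIT | VC [25, 9]
  [8] addr=0x151 blk=21 s=1: MISS | VC [25, 9, 29]
  [9] addr=0x159 blk=21 s=1: L1-HIT | VC [25, 9, 29]
  [10] addr=0x159 blk=21 s=1: L1-HIT | VC [25, 9, 29]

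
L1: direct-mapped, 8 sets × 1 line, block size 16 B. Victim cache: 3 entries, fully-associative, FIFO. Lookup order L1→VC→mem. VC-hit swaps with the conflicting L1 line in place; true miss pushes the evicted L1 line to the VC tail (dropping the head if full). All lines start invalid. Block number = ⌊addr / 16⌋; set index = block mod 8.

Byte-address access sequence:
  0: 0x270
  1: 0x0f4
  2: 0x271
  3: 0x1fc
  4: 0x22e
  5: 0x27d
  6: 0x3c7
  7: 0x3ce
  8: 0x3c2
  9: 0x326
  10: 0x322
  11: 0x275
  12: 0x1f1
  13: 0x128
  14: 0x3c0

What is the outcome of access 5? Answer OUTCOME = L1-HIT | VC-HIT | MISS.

  [0] addr=0x270 blk=39 s=7: MISS | VC []
  [1] addr=0xf4 blk=15 s=7: MISS | VC [39]
  [2] addr=0x271 blk=39 s=7: VC-HIT | VC [15]
  [3] addr=0x1fc blk=31 s=7: MISS | VC [15, 39]
  [4] addr=0x22e blk=34 s=2: MISS | VC [15, 39]
  [5] addr=0x27d blk=39 s=7: VC-HIT | VC [15, 31]
  [6] addr=0x3c7 blk=60 s=4: MISS | VC [15, 31]
  [7] addr=0x3ce blk=60 s=4: L1-HIT | VC [15, 31]
  [8] addr=0x3c2 blk=60 s=4: L1-HIT | VC [15, 31]
  [9] addr=0x326 blk=50 s=2: MISS | VC [15, 31, 34]
  [10] addr=0x322 blk=50 s=2: L1-HIT | VC [15, 31, 34]
  [11] addr=0x275 blk=39 s=7: L1-HIT | VC [15, 31, 34]
  [12] addr=0x1f1 blk=31 s=7: VC-HIT | VC [15, 39, 34]
  [13] addr=0x128 blk=18 s=2: MISS | VC [39, 34, 50]
  [14] addr=0x3c0 blk=60 s=4: L1-HIT | VC [39, 34, 50]

OUTCOME = VC-HIT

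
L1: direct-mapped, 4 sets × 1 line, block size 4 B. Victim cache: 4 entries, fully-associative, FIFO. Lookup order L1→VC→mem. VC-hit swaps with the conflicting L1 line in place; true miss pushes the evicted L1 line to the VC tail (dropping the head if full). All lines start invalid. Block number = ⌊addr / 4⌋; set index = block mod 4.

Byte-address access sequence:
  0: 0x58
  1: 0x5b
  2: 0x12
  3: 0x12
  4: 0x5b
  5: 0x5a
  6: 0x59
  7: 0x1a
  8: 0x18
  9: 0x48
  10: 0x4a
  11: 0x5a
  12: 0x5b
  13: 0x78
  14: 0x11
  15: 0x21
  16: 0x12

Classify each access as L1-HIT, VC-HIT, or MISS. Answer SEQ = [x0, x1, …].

  [0] addr=0x58 blk=22 s=2: MISS | VC []
  [1] addr=0x5b blk=22 s=2: L1-HIT | VC []
  [2] addr=0x12 blk=4 s=0: MISS | VC []
  [3] addr=0x12 blk=4 s=0: L1-HIT | VC []
  [4] addr=0x5b blk=22 s=2: L1-HIT | VC []
  [5] addr=0x5a blk=22 s=2: L1-HIT | VC []
  [6] addr=0x59 blk=22 s=2: L1-HIT | VC []
  [7] addr=0x1a blk=6 s=2: MISS | VC [22]
  [8] addr=0x18 blk=6 s=2: L1-HIT | VC [22]
  [9] addr=0x48 blk=18 s=2: MISS | VC [22, 6]
  [10] addr=0x4a blk=18 s=2: L1-HIT | VC [22, 6]
  [11] addr=0x5a blk=22 s=2: VC-HIT | VC [18, 6]
  [12] addr=0x5b blk=22 s=2: L1-HIT | VC [18, 6]
  [13] addr=0x78 blk=30 s=2: MISS | VC [18, 6, 22]
  [14] addr=0x11 blk=4 s=0: L1-HIT | VC [18, 6, 22]
  [15] addr=0x21 blk=8 s=0: MISS | VC [18, 6, 22, 4]
  [16] addr=0x12 blk=4 s=0: VC-HIT | VC [18, 6, 22, 8]

SEQ = [MISS, L1-HIT, MISS, L1-HIT, L1-HIT, L1-HIT, L1-HIT, MISS, L1-HIT, MISS, L1-HIT, VC-HIT, L1-HIT, MISS, L1-HIT, MISS, VC-HIT]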